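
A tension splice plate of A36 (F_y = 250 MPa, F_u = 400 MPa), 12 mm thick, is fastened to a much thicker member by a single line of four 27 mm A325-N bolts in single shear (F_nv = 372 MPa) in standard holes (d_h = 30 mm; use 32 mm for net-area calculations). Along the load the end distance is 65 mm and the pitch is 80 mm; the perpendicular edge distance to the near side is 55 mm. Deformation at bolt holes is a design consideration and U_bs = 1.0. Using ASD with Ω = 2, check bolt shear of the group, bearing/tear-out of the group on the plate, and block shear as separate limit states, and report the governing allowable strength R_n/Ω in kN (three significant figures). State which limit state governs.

Bolt shear: A_b = π·27²/4 = 572.6 mm²; R_n = 372 × 572.6 × 4 × 1 / 1000 = 852 kN → 852 / 2 = 426 kN.
Bearing: edge l_c = 50, r_n = 288 kN; interior l_c = 50, r_n = 288 kN; R_n = 288 + 3·288 = 1152 kN → 576 kN.
Block shear: A_gv = 3660, A_nv = 2316, A_nt = 468 mm²; R_n = min(0.6F_uA_nv, 0.6F_yA_gv) + U_bs·F_u·A_nt = 736.2 kN → 368 kN.
Block shear governs: 368 kN.

368 kN (block shear governs)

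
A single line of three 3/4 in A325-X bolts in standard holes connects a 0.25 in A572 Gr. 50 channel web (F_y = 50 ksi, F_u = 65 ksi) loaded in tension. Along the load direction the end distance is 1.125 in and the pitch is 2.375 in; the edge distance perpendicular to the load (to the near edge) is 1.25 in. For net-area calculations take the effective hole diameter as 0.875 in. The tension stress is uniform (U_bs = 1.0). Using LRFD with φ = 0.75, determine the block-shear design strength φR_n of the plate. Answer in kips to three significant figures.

36.9 kips

Shear plane L_v = 1.125 + 2·2.375 = 5.875 in; A_gv = 5.875 × 0.25 = 1.469 in².
A_nv = (5.875 − 2.5·0.875) × 0.25 = 0.9219 in².
A_nt = (1.25 − 0.5·0.875) × 0.25 = 0.2031 in².
0.6 F_u A_nv = 35.95 kips; 0.6 F_y A_gv = 44.06 kips → shear rupture governs the shear term.
R_n = 35.95 + 1.0 × 65 × 0.2031 = 49.16 kips.
Design strength φR_n = 0.75 × 49.16 = 36.9 kips.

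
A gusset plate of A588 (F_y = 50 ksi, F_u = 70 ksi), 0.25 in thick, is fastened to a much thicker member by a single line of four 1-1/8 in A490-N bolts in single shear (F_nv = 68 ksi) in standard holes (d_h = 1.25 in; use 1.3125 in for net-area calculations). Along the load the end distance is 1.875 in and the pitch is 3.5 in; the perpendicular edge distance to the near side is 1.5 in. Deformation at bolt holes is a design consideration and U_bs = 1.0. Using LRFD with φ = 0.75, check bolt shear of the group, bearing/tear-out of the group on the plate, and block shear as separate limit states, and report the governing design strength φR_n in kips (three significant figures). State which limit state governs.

72.4 kips (block shear governs)

Bolt shear: A_b = π·1.125²/4 = 0.994 in²; R_n = 68 × 0.994 × 4 × 1 = 270.4 kips → 0.75 × 270.4 = 203 kips.
Bearing: edge l_c = 1.25, r_n = 26.25 kips; interior l_c = 2.25, r_n = 47.25 kips; R_n = 26.25 + 3·47.25 = 168 kips → 126 kips.
Block shear: A_gv = 3.094, A_nv = 1.945, A_nt = 0.2109 in²; R_n = min(0.6F_uA_nv, 0.6F_yA_gv) + U_bs·F_u·A_nt = 96.47 kips → 72.4 kips.
Block shear governs: 72.4 kips.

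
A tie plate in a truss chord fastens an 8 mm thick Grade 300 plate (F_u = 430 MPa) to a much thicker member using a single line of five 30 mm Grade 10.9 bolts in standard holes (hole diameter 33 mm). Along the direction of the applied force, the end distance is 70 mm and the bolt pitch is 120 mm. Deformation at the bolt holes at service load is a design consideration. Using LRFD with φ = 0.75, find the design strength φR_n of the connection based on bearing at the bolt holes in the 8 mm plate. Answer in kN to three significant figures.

909 kN

Per bolt r_n = 1.2 l_c t F_u ≤ 2.4 d t F_u; upper limit = 2.4 × 30 × 8 × 430 / 1000 = 247.7 kN.
Edge bolt: l_c = 70 − 33/2 = 53.5 mm → 1.2 × 53.5 × 8 × 430 / 1000 = 220.8 → r_n = 220.8 kN.
Interior bolts: l_c = 120 − 33 = 87 mm → 1.2 × 87 × 8 × 430 / 1000 = 359.1 → r_n = 247.7 kN.
R_n = 1 × 220.8 + 4 × 247.7 = 1212 kN.
Design strength φR_n = 0.75 × 1212 = 909 kN.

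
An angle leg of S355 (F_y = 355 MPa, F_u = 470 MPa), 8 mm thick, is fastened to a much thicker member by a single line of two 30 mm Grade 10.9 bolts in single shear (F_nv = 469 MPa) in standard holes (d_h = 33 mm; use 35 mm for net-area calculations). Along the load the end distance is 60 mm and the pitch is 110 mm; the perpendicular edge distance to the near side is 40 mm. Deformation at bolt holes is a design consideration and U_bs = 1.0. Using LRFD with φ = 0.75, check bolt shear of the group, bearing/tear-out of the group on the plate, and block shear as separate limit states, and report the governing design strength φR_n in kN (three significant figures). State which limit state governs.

Bolt shear: A_b = π·30²/4 = 706.9 mm²; R_n = 469 × 706.9 × 2 × 1 / 1000 = 663 kN → 0.75 × 663 = 497 kN.
Bearing: edge l_c = 43.5, r_n = 196.3 kN; interior l_c = 77, r_n = 270.7 kN; R_n = 196.3 + 1·270.7 = 467 kN → 350 kN.
Block shear: A_gv = 1360, A_nv = 940, A_nt = 180 mm²; R_n = min(0.6F_uA_nv, 0.6F_yA_gv) + U_bs·F_u·A_nt = 349.7 kN → 262 kN.
Block shear governs: 262 kN.

262 kN (block shear governs)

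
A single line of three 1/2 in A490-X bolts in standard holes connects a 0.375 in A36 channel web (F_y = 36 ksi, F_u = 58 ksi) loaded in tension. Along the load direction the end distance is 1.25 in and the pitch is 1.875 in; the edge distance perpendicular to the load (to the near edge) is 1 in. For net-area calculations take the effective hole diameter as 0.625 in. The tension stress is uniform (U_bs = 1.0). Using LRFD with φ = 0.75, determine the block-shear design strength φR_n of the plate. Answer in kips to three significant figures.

41.6 kips

Shear plane L_v = 1.25 + 2·1.875 = 5 in; A_gv = 5 × 0.375 = 1.875 in².
A_nv = (5 − 2.5·0.625) × 0.375 = 1.289 in².
A_nt = (1 − 0.5·0.625) × 0.375 = 0.2578 in².
0.6 F_u A_nv = 44.86 kips; 0.6 F_y A_gv = 40.5 kips → shear yielding governs the shear term.
R_n = 40.5 + 1.0 × 58 × 0.2578 = 55.45 kips.
Design strength φR_n = 0.75 × 55.45 = 41.6 kips.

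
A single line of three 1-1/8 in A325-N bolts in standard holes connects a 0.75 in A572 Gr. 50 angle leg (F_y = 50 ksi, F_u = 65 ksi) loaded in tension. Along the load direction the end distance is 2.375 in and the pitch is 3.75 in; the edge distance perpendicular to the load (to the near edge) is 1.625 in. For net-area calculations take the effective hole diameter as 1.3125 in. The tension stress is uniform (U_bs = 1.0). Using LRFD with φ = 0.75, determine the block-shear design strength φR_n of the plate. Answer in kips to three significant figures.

Shear plane L_v = 2.375 + 2·3.75 = 9.875 in; A_gv = 9.875 × 0.75 = 7.406 in².
A_nv = (9.875 − 2.5·1.3125) × 0.75 = 4.945 in².
A_nt = (1.625 − 0.5·1.3125) × 0.75 = 0.7266 in².
0.6 F_u A_nv = 192.9 kips; 0.6 F_y A_gv = 222.2 kips → shear rupture governs the shear term.
R_n = 192.9 + 1.0 × 65 × 0.7266 = 240.1 kips.
Design strength φR_n = 0.75 × 240.1 = 180 kips.

180 kips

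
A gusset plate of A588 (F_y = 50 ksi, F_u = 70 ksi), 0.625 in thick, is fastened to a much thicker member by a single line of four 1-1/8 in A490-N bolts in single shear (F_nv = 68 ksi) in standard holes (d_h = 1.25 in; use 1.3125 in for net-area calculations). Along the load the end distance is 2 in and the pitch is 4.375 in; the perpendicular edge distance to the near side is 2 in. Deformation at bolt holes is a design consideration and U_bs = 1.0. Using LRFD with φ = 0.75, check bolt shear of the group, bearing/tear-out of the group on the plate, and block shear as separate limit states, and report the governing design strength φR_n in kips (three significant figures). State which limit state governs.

203 kips (bolt shear governs)

Bolt shear: A_b = π·1.125²/4 = 0.994 in²; R_n = 68 × 0.994 × 4 × 1 = 270.4 kips → 0.75 × 270.4 = 203 kips.
Bearing: edge l_c = 1.375, r_n = 72.19 kips; interior l_c = 3.125, r_n = 118.1 kips; R_n = 72.19 + 3·118.1 = 426.6 kips → 320 kips.
Block shear: A_gv = 9.453, A_nv = 6.582, A_nt = 0.8398 in²; R_n = min(0.6F_uA_nv, 0.6F_yA_gv) + U_bs·F_u·A_nt = 335.2 kips → 251 kips.
Bolt shear governs: 203 kips.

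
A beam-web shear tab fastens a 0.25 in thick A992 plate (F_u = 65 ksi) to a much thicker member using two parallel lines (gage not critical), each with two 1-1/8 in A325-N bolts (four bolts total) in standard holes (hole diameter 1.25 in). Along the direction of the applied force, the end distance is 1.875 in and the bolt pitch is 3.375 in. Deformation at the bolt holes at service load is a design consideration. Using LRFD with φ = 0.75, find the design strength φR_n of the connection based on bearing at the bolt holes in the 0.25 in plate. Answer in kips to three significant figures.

Per bolt r_n = 1.2 l_c t F_u ≤ 2.4 d t F_u; upper limit = 2.4 × 1.125 × 0.25 × 65 = 43.87 kips.
Edge bolt: l_c = 1.875 − 1.25/2 = 1.25 in → 1.2 × 1.25 × 0.25 × 65 = 24.38 → r_n = 24.38 kips.
Interior bolts: l_c = 3.375 − 1.25 = 2.125 in → 1.2 × 2.125 × 0.25 × 65 = 41.44 → r_n = 41.44 kips.
R_n = 2 × 24.38 + 2 × 41.44 = 131.6 kips.
Design strength φR_n = 0.75 × 131.6 = 98.7 kips.

98.7 kips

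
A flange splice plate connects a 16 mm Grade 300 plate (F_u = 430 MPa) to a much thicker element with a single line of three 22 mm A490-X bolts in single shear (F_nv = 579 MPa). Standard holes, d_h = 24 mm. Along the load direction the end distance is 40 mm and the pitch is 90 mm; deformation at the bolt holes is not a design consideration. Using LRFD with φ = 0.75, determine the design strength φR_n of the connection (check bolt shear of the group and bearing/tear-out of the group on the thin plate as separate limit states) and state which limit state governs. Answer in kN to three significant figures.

495 kN (bolt shear governs)

Bolt shear: A_b = π·22²/4 = 380.1 mm²; R_n = 579 × 380.1 × 3 × 1 / 1000 = 660.3 kN → 0.75 × 660.3 = 495 kN.
Bearing (1.5 l_c t F_u ≤ 3.0 d t F_u): upper limit = 3.0·22·16·430 / 1000 = 454.1 kN.
  Edge l_c = 40 − 24/2 = 28 → r_n = 289 kN; interior l_c = 90 − 24 = 66 → r_n = 454.1 kN.
  R_n,bearing = 1·289 + 2·454.1 = 1197 kN → 0.75 × 1197 = 898 kN.
Bolt shear governs: 495 kN.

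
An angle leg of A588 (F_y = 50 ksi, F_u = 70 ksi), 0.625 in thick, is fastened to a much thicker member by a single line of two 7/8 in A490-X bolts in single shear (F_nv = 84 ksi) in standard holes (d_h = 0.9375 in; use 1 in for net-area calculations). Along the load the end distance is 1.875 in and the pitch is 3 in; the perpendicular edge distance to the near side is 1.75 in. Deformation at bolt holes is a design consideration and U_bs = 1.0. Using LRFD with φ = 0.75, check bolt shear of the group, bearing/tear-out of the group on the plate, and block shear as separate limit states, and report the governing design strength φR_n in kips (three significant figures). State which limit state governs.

Bolt shear: A_b = π·0.875²/4 = 0.6013 in²; R_n = 84 × 0.6013 × 2 × 1 = 101 kips → 0.75 × 101 = 75.8 kips.
Bearing: edge l_c = 1.406, r_n = 73.83 kips; interior l_c = 2.062, r_n = 91.88 kips; R_n = 73.83 + 1·91.88 = 165.7 kips → 124 kips.
Block shear: A_gv = 3.047, A_nv = 2.109, A_nt = 0.7812 in²; R_n = min(0.6F_uA_nv, 0.6F_yA_gv) + U_bs·F_u·A_nt = 143.3 kips → 107 kips.
Bolt shear governs: 75.8 kips.

75.8 kips (bolt shear governs)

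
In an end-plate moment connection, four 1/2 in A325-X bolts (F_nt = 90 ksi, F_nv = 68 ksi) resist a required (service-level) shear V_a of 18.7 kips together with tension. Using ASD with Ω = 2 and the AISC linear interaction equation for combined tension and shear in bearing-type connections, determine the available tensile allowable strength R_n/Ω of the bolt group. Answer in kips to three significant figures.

A_b = π·0.5²/4 = 0.1963 in²; f_rv = 18.7 / (4 × 0.1963) = 23.81 ksi.
F'_nt = 1.3 F_nt − (Ω F_nt / F_nv) f_rv = 1.3·90 − (2·90/68)·23.81 = 53.97 ksi, capped at F_nt → F'_nt = 53.97 ksi.
R_n = F'_nt · A_b · n = 53.97 × 0.1963 × 4 = 42.39 kips.
Allowable strength R_n/Ω = 42.39 / 2 = 21.2 kips.

21.2 kips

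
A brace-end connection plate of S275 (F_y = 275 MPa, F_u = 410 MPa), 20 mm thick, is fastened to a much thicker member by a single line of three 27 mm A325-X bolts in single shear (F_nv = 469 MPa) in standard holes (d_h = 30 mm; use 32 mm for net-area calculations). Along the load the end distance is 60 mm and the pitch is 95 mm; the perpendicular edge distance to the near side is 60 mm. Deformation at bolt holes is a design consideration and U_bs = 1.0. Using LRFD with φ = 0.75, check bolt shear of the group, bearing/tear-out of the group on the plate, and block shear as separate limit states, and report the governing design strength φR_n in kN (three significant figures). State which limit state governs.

Bolt shear: A_b = π·27²/4 = 572.6 mm²; R_n = 469 × 572.6 × 3 × 1 / 1000 = 805.6 kN → 0.75 × 805.6 = 604 kN.
Bearing: edge l_c = 45, r_n = 442.8 kN; interior l_c = 65, r_n = 531.4 kN; R_n = 442.8 + 2·531.4 = 1506 kN → 1130 kN.
Block shear: A_gv = 5000, A_nv = 3400, A_nt = 880 mm²; R_n = min(0.6F_uA_nv, 0.6F_yA_gv) + U_bs·F_u·A_nt = 1186 kN → 889 kN.
Bolt shear governs: 604 kN.

604 kN (bolt shear governs)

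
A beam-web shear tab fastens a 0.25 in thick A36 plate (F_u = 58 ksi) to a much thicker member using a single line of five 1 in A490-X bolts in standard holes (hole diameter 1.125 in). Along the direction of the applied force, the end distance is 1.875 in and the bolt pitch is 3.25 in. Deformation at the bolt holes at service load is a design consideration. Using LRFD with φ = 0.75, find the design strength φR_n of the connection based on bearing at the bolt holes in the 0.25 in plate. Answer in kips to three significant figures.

Per bolt r_n = 1.2 l_c t F_u ≤ 2.4 d t F_u; upper limit = 2.4 × 1 × 0.25 × 58 = 34.8 kips.
Edge bolt: l_c = 1.875 − 1.125/2 = 1.312 in → 1.2 × 1.312 × 0.25 × 58 = 22.84 → r_n = 22.84 kips.
Interior bolts: l_c = 3.25 − 1.125 = 2.125 in → 1.2 × 2.125 × 0.25 × 58 = 36.97 → r_n = 34.8 kips.
R_n = 1 × 22.84 + 4 × 34.8 = 162 kips.
Design strength φR_n = 0.75 × 162 = 122 kips.

122 kips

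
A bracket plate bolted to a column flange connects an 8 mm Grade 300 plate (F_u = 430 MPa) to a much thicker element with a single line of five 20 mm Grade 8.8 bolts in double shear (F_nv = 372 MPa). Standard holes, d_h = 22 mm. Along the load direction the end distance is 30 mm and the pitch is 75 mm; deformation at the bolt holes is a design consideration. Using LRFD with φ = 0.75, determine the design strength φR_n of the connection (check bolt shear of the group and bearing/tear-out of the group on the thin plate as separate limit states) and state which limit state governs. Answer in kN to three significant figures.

554 kN (bearing governs)

Bolt shear: A_b = π·20²/4 = 314.2 mm²; R_n = 372 × 314.2 × 5 × 2 / 1000 = 1169 kN → 0.75 × 1169 = 877 kN.
Bearing (1.2 l_c t F_u ≤ 2.4 d t F_u): upper limit = 2.4·20·8·430 / 1000 = 165.1 kN.
  Edge l_c = 30 − 22/2 = 19 → r_n = 78.43 kN; interior l_c = 75 − 22 = 53 → r_n = 165.1 kN.
  R_n,bearing = 1·78.43 + 4·165.1 = 738.9 kN → 0.75 × 738.9 = 554 kN.
Bearing governs: 554 kN.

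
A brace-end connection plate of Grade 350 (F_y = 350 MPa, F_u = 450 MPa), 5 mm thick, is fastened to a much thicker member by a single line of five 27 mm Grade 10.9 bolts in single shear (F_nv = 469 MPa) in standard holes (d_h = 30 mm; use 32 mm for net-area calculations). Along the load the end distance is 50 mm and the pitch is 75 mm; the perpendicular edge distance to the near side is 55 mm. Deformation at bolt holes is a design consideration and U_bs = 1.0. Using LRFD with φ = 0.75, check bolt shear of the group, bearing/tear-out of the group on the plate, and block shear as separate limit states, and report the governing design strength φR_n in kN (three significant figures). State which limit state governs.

274 kN (block shear governs)

Bolt shear: A_b = π·27²/4 = 572.6 mm²; R_n = 469 × 572.6 × 5 × 1 / 1000 = 1343 kN → 0.75 × 1343 = 1010 kN.
Bearing: edge l_c = 35, r_n = 94.5 kN; interior l_c = 45, r_n = 121.5 kN; R_n = 94.5 + 4·121.5 = 580.5 kN → 435 kN.
Block shear: A_gv = 1750, A_nv = 1030, A_nt = 195 mm²; R_n = min(0.6F_uA_nv, 0.6F_yA_gv) + U_bs·F_u·A_nt = 365.9 kN → 274 kN.
Block shear governs: 274 kN.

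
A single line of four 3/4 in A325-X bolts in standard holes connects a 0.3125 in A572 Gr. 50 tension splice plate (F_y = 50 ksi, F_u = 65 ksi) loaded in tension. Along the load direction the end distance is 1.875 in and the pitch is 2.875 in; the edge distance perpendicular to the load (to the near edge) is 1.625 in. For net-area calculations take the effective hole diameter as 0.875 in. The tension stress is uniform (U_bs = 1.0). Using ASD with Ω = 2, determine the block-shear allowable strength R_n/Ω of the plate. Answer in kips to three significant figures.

Shear plane L_v = 1.875 + 3·2.875 = 10.5 in; A_gv = 10.5 × 0.3125 = 3.281 in².
A_nv = (10.5 − 3.5·0.875) × 0.3125 = 2.324 in².
A_nt = (1.625 − 0.5·0.875) × 0.3125 = 0.3711 in².
0.6 F_u A_nv = 90.64 kips; 0.6 F_y A_gv = 98.44 kips → shear rupture governs the shear term.
R_n = 90.64 + 1.0 × 65 × 0.3711 = 114.8 kips.
Allowable strength R_n/Ω = 114.8 / 2 = 57.4 kips.

57.4 kips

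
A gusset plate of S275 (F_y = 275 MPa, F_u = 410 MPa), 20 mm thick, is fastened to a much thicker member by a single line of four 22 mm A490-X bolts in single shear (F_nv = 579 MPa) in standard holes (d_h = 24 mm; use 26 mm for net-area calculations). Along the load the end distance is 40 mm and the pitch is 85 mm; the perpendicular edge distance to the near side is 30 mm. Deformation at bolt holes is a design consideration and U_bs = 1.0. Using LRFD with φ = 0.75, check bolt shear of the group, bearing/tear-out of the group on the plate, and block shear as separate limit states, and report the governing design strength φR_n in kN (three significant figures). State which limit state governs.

Bolt shear: A_b = π·22²/4 = 380.1 mm²; R_n = 579 × 380.1 × 4 × 1 / 1000 = 880.4 kN → 0.75 × 880.4 = 660 kN.
Bearing: edge l_c = 28, r_n = 275.5 kN; interior l_c = 61, r_n = 433 kN; R_n = 275.5 + 3·433 = 1574 kN → 1180 kN.
Block shear: A_gv = 5900, A_nv = 4080, A_nt = 340 mm²; R_n = min(0.6F_uA_nv, 0.6F_yA_gv) + U_bs·F_u·A_nt = 1113 kN → 835 kN.
Bolt shear governs: 660 kN.

660 kN (bolt shear governs)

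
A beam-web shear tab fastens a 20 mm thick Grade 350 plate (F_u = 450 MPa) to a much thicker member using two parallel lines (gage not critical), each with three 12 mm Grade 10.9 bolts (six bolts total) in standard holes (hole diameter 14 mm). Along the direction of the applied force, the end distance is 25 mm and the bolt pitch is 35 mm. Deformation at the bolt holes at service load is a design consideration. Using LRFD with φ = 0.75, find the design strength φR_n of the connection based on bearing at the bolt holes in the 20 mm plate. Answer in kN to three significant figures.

Per bolt r_n = 1.2 l_c t F_u ≤ 2.4 d t F_u; upper limit = 2.4 × 12 × 20 × 450 / 1000 = 259.2 kN.
Edge bolt: l_c = 25 − 14/2 = 18 mm → 1.2 × 18 × 20 × 450 / 1000 = 194.4 → r_n = 194.4 kN.
Interior bolts: l_c = 35 − 14 = 21 mm → 1.2 × 21 × 20 × 450 / 1000 = 226.8 → r_n = 226.8 kN.
R_n = 2 × 194.4 + 4 × 226.8 = 1296 kN.
Design strength φR_n = 0.75 × 1296 = 972 kN.

972 kN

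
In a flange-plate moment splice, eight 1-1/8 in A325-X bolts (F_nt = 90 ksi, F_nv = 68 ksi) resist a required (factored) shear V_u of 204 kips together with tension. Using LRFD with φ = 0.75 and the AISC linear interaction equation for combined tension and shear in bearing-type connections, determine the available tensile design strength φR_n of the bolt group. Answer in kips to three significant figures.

A_b = π·1.125²/4 = 0.994 in²; f_rv = 204 / (8 × 0.994) = 25.65 ksi.
F'_nt = 1.3 F_nt − (F_nt / φF_nv) f_rv = 1.3·90 − (90/(0.75·68))·25.65 = 71.73 ksi, capped at F_nt → F'_nt = 71.73 ksi.
R_n = F'_nt · A_b · n = 71.73 × 0.994 × 8 = 570.4 kips.
Design strength φR_n = 0.75 × 570.4 = 428 kips.

428 kips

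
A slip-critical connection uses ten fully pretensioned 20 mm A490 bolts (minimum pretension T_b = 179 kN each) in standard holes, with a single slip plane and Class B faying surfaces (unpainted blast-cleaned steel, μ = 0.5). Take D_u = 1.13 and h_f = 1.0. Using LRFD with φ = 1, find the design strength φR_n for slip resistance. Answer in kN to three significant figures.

R_n = μ · D_u · h_f · T_b · n_s · n_b = 0.5 × 1.13 × 1.0 × 179 × 1 × 10 = 1011 kN.
Design strength φR_n = 1 × 1011 = 1010 kN.

1010 kN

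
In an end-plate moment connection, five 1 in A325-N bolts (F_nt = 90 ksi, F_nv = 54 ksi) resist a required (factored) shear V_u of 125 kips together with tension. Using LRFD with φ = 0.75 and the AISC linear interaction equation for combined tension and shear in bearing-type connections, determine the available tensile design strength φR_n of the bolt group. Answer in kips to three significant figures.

136 kips

A_b = π·1²/4 = 0.7854 in²; f_rv = 125 / (5 × 0.7854) = 31.83 ksi.
F'_nt = 1.3 F_nt − (F_nt / φF_nv) f_rv = 1.3·90 − (90/(0.75·54))·31.83 = 46.26 ksi, capped at F_nt → F'_nt = 46.26 ksi.
R_n = F'_nt · A_b · n = 46.26 × 0.7854 × 5 = 181.7 kips.
Design strength φR_n = 0.75 × 181.7 = 136 kips.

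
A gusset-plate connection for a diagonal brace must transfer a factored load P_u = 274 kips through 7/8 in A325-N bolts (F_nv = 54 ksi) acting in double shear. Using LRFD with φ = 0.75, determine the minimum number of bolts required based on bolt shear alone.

6 bolts

A_b = π·0.875²/4 = 0.6013 in².
Per-bolt design strength φR_n = 0.75 × 54 × 0.6013 × 2 = 48.71 kips.
n ≥ 274 / 48.71 = 5.625 → use 6 bolts.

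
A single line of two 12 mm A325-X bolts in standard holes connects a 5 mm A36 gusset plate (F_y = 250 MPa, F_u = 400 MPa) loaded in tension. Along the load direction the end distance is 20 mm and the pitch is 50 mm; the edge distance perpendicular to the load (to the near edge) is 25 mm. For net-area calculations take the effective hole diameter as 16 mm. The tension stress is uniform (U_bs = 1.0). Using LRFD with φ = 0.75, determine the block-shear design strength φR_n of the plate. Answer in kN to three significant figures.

64.9 kN

Shear plane L_v = 20 + 1·50 = 70 mm; A_gv = 70 × 5 = 350 mm².
A_nv = (70 − 1.5·16) × 5 = 230 mm².
A_nt = (25 − 0.5·16) × 5 = 85 mm².
0.6 F_u A_nv = 55.2 kN; 0.6 F_y A_gv = 52.5 kN → shear yielding governs the shear term.
R_n = 52.5 + 1.0 × 400 × 85 / 1000 = 86.5 kN.
Design strength φR_n = 0.75 × 86.5 = 64.9 kN.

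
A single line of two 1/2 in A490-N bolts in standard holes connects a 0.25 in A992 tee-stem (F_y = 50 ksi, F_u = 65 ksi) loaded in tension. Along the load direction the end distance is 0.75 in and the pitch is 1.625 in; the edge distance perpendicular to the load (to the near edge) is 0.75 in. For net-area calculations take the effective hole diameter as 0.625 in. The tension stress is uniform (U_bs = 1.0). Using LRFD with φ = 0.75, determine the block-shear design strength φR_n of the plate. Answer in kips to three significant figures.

Shear plane L_v = 0.75 + 1·1.625 = 2.375 in; A_gv = 2.375 × 0.25 = 0.5938 in².
A_nv = (2.375 − 1.5·0.625) × 0.25 = 0.3594 in².
A_nt = (0.75 − 0.5·0.625) × 0.25 = 0.1094 in².
0.6 F_u A_nv = 14.02 kips; 0.6 F_y A_gv = 17.81 kips → shear rupture governs the shear term.
R_n = 14.02 + 1.0 × 65 × 0.1094 = 21.12 kips.
Design strength φR_n = 0.75 × 21.12 = 15.8 kips.

15.8 kips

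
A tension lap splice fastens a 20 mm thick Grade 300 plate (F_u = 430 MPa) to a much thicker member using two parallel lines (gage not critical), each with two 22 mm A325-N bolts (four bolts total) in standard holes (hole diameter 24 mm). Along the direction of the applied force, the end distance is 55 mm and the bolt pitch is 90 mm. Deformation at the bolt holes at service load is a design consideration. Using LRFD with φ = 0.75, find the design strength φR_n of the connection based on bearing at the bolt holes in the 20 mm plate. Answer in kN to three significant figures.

Per bolt r_n = 1.2 l_c t F_u ≤ 2.4 d t F_u; upper limit = 2.4 × 22 × 20 × 430 / 1000 = 454.1 kN.
Edge bolt: l_c = 55 − 24/2 = 43 mm → 1.2 × 43 × 20 × 430 / 1000 = 443.8 → r_n = 443.8 kN.
Interior bolts: l_c = 90 − 24 = 66 mm → 1.2 × 66 × 20 × 430 / 1000 = 681.1 → r_n = 454.1 kN.
R_n = 2 × 443.8 + 2 × 454.1 = 1796 kN.
Design strength φR_n = 0.75 × 1796 = 1350 kN.

1350 kN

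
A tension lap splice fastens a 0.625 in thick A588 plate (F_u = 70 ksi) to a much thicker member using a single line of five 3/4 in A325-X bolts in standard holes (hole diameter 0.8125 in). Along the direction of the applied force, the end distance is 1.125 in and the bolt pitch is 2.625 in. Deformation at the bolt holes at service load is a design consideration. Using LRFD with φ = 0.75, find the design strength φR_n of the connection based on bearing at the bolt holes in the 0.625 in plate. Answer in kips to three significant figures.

265 kips

Per bolt r_n = 1.2 l_c t F_u ≤ 2.4 d t F_u; upper limit = 2.4 × 0.75 × 0.625 × 70 = 78.75 kips.
Edge bolt: l_c = 1.125 − 0.8125/2 = 0.7188 in → 1.2 × 0.7188 × 0.625 × 70 = 37.73 → r_n = 37.73 kips.
Interior bolts: l_c = 2.625 − 0.8125 = 1.812 in → 1.2 × 1.812 × 0.625 × 70 = 95.16 → r_n = 78.75 kips.
R_n = 1 × 37.73 + 4 × 78.75 = 352.7 kips.
Design strength φR_n = 0.75 × 352.7 = 265 kips.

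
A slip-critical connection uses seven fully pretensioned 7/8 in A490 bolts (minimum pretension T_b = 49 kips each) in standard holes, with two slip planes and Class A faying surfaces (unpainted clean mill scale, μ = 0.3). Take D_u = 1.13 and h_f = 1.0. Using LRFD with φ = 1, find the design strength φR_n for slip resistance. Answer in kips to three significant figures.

233 kips

R_n = μ · D_u · h_f · T_b · n_s · n_b = 0.3 × 1.13 × 1.0 × 49 × 2 × 7 = 232.6 kips.
Design strength φR_n = 1 × 232.6 = 233 kips.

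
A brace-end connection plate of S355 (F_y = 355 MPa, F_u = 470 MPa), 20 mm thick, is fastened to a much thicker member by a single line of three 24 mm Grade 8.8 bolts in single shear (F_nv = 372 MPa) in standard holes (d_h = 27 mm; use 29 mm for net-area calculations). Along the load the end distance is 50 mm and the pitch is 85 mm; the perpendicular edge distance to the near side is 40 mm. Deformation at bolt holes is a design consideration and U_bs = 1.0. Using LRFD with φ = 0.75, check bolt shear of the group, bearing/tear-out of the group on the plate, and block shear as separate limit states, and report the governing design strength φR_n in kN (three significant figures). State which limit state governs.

Bolt shear: A_b = π·24²/4 = 452.4 mm²; R_n = 372 × 452.4 × 3 × 1 / 1000 = 504.9 kN → 0.75 × 504.9 = 379 kN.
Bearing: edge l_c = 36.5, r_n = 411.7 kN; interior l_c = 58, r_n = 541.4 kN; R_n = 411.7 + 2·541.4 = 1495 kN → 1120 kN.
Block shear: A_gv = 4400, A_nv = 2950, A_nt = 510 mm²; R_n = min(0.6F_uA_nv, 0.6F_yA_gv) + U_bs·F_u·A_nt = 1072 kN → 804 kN.
Bolt shear governs: 379 kN.

379 kN (bolt shear governs)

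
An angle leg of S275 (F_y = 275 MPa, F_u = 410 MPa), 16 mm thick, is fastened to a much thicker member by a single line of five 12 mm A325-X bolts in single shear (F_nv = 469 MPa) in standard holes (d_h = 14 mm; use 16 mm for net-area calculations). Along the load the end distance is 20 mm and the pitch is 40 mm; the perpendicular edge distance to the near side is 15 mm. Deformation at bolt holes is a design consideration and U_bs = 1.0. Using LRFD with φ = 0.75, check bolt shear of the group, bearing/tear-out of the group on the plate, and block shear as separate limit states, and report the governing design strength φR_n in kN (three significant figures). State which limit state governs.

Bolt shear: A_b = π·12²/4 = 113.1 mm²; R_n = 469 × 113.1 × 5 × 1 / 1000 = 265.2 kN → 0.75 × 265.2 = 199 kN.
Bearing: edge l_c = 13, r_n = 102.3 kN; interior l_c = 26, r_n = 188.9 kN; R_n = 102.3 + 4·188.9 = 858 kN → 644 kN.
Block shear: A_gv = 2880, A_nv = 1728, A_nt = 112 mm²; R_n = min(0.6F_uA_nv, 0.6F_yA_gv) + U_bs·F_u·A_nt = 471 kN → 353 kN.
Bolt shear governs: 199 kN.

199 kN (bolt shear governs)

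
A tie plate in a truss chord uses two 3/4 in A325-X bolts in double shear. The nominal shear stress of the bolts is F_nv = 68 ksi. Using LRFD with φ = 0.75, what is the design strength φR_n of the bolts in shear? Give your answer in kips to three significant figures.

A_b = π × 0.75² / 4 = 0.4418 in².
R_n = F_nv · A_b · n · n_s = 68 × 0.4418 × 2 × 2 = 120.2 kips.
Design strength φR_n = 0.75 × 120.2 = 90.1 kips.

90.1 kips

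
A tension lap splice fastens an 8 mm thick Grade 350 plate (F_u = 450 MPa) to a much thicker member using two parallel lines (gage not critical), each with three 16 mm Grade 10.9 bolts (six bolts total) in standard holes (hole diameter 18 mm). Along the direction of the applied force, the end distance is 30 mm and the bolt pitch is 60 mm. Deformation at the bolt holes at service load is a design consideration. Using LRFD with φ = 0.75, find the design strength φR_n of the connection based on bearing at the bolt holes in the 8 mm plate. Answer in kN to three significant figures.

551 kN

Per bolt r_n = 1.2 l_c t F_u ≤ 2.4 d t F_u; upper limit = 2.4 × 16 × 8 × 450 / 1000 = 138.2 kN.
Edge bolt: l_c = 30 − 18/2 = 21 mm → 1.2 × 21 × 8 × 450 / 1000 = 90.72 → r_n = 90.72 kN.
Interior bolts: l_c = 60 − 18 = 42 mm → 1.2 × 42 × 8 × 450 / 1000 = 181.4 → r_n = 138.2 kN.
R_n = 2 × 90.72 + 4 × 138.2 = 734.4 kN.
Design strength φR_n = 0.75 × 734.4 = 551 kN.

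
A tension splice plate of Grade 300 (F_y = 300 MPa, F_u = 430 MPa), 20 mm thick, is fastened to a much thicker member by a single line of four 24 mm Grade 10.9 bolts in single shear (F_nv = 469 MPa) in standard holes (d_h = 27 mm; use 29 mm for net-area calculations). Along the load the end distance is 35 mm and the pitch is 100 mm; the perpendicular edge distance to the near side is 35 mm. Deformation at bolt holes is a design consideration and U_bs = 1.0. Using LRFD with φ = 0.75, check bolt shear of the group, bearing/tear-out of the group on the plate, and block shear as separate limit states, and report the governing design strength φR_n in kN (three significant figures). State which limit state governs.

637 kN (bolt shear governs)

Bolt shear: A_b = π·24²/4 = 452.4 mm²; R_n = 469 × 452.4 × 4 × 1 / 1000 = 848.7 kN → 0.75 × 848.7 = 637 kN.
Bearing: edge l_c = 21.5, r_n = 221.9 kN; interior l_c = 73, r_n = 495.4 kN; R_n = 221.9 + 3·495.4 = 1708 kN → 1280 kN.
Block shear: A_gv = 6700, A_nv = 4670, A_nt = 410 mm²; R_n = min(0.6F_uA_nv, 0.6F_yA_gv) + U_bs·F_u·A_nt = 1381 kN → 1040 kN.
Bolt shear governs: 637 kN.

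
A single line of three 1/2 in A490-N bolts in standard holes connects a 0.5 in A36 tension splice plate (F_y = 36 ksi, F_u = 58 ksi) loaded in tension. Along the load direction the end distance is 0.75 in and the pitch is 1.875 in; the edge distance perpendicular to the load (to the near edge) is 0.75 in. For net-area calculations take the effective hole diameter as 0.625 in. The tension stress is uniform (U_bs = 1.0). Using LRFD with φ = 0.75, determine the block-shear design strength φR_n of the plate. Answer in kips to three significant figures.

Shear plane L_v = 0.75 + 2·1.875 = 4.5 in; A_gv = 4.5 × 0.5 = 2.25 in².
A_nv = (4.5 − 2.5·0.625) × 0.5 = 1.469 in².
A_nt = (0.75 − 0.5·0.625) × 0.5 = 0.2188 in².
0.6 F_u A_nv = 51.11 kips; 0.6 F_y A_gv = 48.6 kips → shear yielding governs the shear term.
R_n = 48.6 + 1.0 × 58 × 0.2188 = 61.29 kips.
Design strength φR_n = 0.75 × 61.29 = 46 kips.

46 kips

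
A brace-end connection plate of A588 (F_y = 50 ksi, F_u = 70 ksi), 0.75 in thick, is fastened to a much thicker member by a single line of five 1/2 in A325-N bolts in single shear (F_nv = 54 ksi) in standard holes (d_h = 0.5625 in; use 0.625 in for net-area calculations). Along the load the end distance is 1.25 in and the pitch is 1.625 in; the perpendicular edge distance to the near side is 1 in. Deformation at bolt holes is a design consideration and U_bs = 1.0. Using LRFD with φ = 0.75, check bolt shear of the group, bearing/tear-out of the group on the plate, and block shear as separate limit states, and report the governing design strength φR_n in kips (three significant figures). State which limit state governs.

Bolt shear: A_b = π·0.5²/4 = 0.1963 in²; R_n = 54 × 0.1963 × 5 × 1 = 53.01 kips → 0.75 × 53.01 = 39.8 kips.
Bearing: edge l_c = 0.9688, r_n = 61.03 kips; interior l_c = 1.062, r_n = 63 kips; R_n = 61.03 + 4·63 = 313 kips → 235 kips.
Block shear: A_gv = 5.812, A_nv = 3.703, A_nt = 0.5156 in²; R_n = min(0.6F_uA_nv, 0.6F_yA_gv) + U_bs·F_u·A_nt = 191.6 kips → 144 kips.
Bolt shear governs: 39.8 kips.

39.8 kips (bolt shear governs)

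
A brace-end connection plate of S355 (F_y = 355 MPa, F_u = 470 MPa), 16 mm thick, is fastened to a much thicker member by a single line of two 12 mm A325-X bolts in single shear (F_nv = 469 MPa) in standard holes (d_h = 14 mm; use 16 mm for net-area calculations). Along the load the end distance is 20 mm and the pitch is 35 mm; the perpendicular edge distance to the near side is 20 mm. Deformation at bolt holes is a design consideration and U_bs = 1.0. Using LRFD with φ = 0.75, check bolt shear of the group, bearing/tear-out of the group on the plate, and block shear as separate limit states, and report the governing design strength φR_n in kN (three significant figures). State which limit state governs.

Bolt shear: A_b = π·12²/4 = 113.1 mm²; R_n = 469 × 113.1 × 2 × 1 / 1000 = 106.1 kN → 0.75 × 106.1 = 79.6 kN.
Bearing: edge l_c = 13, r_n = 117.3 kN; interior l_c = 21, r_n = 189.5 kN; R_n = 117.3 + 1·189.5 = 306.8 kN → 230 kN.
Block shear: A_gv = 880, A_nv = 496, A_nt = 192 mm²; R_n = min(0.6F_uA_nv, 0.6F_yA_gv) + U_bs·F_u·A_nt = 230.1 kN → 173 kN.
Bolt shear governs: 79.6 kN.

79.6 kN (bolt shear governs)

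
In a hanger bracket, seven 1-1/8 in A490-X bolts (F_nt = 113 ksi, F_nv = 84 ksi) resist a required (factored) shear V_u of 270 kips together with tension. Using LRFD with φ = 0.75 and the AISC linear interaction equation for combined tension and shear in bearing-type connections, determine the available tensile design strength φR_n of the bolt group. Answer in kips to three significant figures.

A_b = π·1.125²/4 = 0.994 in²; f_rv = 270 / (7 × 0.994) = 38.8 ksi.
F'_nt = 1.3 F_nt − (F_nt / φF_nv) f_rv = 1.3·113 − (113/(0.75·84))·38.8 = 77.3 ksi, capped at F_nt → F'_nt = 77.3 ksi.
R_n = F'_nt · A_b · n = 77.3 × 0.994 × 7 = 537.9 kips.
Design strength φR_n = 0.75 × 537.9 = 403 kips.

403 kips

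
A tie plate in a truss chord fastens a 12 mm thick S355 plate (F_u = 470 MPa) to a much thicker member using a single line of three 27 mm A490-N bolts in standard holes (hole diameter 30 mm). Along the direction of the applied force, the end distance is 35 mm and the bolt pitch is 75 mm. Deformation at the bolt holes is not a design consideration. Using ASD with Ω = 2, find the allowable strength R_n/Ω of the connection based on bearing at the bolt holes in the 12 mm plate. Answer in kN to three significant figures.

Per bolt r_n = 1.5 l_c t F_u ≤ 3.0 d t F_u; upper limit = 3.0 × 27 × 12 × 470 / 1000 = 456.8 kN.
Edge bolt: l_c = 35 − 30/2 = 20 mm → 1.5 × 20 × 12 × 470 / 1000 = 169.2 → r_n = 169.2 kN.
Interior bolts: l_c = 75 − 30 = 45 mm → 1.5 × 45 × 12 × 470 / 1000 = 380.7 → r_n = 380.7 kN.
R_n = 1 × 169.2 + 2 × 380.7 = 930.6 kN.
Allowable strength R_n/Ω = 930.6 / 2 = 465 kN.

465 kN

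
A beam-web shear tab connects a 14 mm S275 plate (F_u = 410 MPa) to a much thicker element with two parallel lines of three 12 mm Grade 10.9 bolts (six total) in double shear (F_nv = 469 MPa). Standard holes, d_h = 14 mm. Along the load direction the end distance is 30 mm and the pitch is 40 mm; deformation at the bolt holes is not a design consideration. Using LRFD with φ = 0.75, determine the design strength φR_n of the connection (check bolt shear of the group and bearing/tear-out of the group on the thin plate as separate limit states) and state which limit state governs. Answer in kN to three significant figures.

477 kN (bolt shear governs)

Bolt shear: A_b = π·12²/4 = 113.1 mm²; R_n = 469 × 113.1 × 6 × 2 / 1000 = 636.5 kN → 0.75 × 636.5 = 477 kN.
Bearing (1.5 l_c t F_u ≤ 3.0 d t F_u): upper limit = 3.0·12·14·410 / 1000 = 206.6 kN.
  Edge l_c = 30 − 14/2 = 23 → r_n = 198 kN; interior l_c = 40 − 14 = 26 → r_n = 206.6 kN.
  R_n,bearing = 2·198 + 4·206.6 = 1223 kN → 0.75 × 1223 = 917 kN.
Bolt shear governs: 477 kN.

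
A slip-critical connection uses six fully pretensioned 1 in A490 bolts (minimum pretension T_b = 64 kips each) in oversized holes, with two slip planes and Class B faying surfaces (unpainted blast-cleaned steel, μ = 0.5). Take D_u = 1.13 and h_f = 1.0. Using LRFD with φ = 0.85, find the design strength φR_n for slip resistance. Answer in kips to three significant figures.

369 kips

R_n = μ · D_u · h_f · T_b · n_s · n_b = 0.5 × 1.13 × 1.0 × 64 × 2 × 6 = 433.9 kips.
Design strength φR_n = 0.85 × 433.9 = 369 kips.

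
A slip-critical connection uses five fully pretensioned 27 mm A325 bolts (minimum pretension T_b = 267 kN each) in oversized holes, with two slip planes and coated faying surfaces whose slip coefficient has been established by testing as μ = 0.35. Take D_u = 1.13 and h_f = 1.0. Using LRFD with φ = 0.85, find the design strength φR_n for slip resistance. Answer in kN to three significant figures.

R_n = μ · D_u · h_f · T_b · n_s · n_b = 0.35 × 1.13 × 1.0 × 267 × 2 × 5 = 1056 kN.
Design strength φR_n = 0.85 × 1056 = 898 kN.

898 kN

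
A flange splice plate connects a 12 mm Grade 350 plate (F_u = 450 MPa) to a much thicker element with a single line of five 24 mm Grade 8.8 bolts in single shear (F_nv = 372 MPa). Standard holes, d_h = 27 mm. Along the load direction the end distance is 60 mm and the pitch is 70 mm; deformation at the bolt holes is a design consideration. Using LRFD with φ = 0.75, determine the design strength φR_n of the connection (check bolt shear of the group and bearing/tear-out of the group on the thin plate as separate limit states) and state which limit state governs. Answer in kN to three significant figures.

Bolt shear: A_b = π·24²/4 = 452.4 mm²; R_n = 372 × 452.4 × 5 × 1 / 1000 = 841.4 kN → 0.75 × 841.4 = 631 kN.
Bearing (1.2 l_c t F_u ≤ 2.4 d t F_u): upper limit = 2.4·24·12·450 / 1000 = 311 kN.
  Edge l_c = 60 − 27/2 = 46.5 → r_n = 301.3 kN; interior l_c = 70 − 27 = 43 → r_n = 278.6 kN.
  R_n,bearing = 1·301.3 + 4·278.6 = 1416 kN → 0.75 × 1416 = 1060 kN.
Bolt shear governs: 631 kN.

631 kN (bolt shear governs)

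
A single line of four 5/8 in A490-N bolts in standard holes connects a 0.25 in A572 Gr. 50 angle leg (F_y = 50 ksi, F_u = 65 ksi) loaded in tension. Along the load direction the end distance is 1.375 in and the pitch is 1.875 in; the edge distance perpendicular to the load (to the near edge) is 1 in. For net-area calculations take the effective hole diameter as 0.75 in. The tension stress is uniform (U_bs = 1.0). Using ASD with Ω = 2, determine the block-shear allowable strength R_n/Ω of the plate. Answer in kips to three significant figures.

26.4 kips

Shear plane L_v = 1.375 + 3·1.875 = 7 in; A_gv = 7 × 0.25 = 1.75 in².
A_nv = (7 − 3.5·0.75) × 0.25 = 1.094 in².
A_nt = (1 − 0.5·0.75) × 0.25 = 0.1562 in².
0.6 F_u A_nv = 42.66 kips; 0.6 F_y A_gv = 52.5 kips → shear rupture governs the shear term.
R_n = 42.66 + 1.0 × 65 × 0.1562 = 52.81 kips.
Allowable strength R_n/Ω = 52.81 / 2 = 26.4 kips.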